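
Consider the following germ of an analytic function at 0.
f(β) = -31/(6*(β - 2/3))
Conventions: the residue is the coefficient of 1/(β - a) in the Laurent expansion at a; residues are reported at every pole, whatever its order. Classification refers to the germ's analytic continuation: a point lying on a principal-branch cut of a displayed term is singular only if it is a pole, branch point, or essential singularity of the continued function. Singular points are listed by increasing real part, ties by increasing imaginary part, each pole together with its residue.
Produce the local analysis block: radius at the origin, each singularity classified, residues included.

Denominator factor (β - 2/3): pole of order 1 at 2/3, modulus 2/3.
The radius of convergence is the smallest modulus among the singular points: 2/3.
At the order-1 pole 2/3 set g(β) = (β - (2/3))*f(β) = -31/6.
Simple pole: residue = g(a) at a = 2/3, which is -31/6.

Radius of convergence at 0: 2/3.
At 2/3: a pole of order 1; residue -31/6.


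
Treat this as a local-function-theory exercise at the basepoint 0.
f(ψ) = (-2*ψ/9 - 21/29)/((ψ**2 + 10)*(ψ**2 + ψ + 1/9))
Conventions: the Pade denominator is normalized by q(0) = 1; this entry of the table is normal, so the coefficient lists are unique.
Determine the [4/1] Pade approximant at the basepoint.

Taylor coefficients needed (expand at 0): a_0 = -189/290, a_1 = 1643/290, a_2 = -130671/2900, a_3 = 1028227/2900, a_4 = -80780229/29000, a_5 = 634481573/29000.
Write the denominator as Q(ψ) = 1 + q1*ψ. Requiring Q*f - P = O(ψ^6) with deg P <= 4 kills the coefficients of ψ^5..ψ^5 in Q*f:
  ψ^5: a_5 + q1*a_4 = 0, i.e. 634481573/29000 + (-80780229/29000)*q1 = 0.
Solving this linear system: q1 = 33393767/4251591.
The numerator is Q*f truncated at degree 4: P0 = a_0 = -189/290; P1 = a_1 + q1*a_0 = 7488245/13699571; P2 = a_2 + q1*a_1 = -6900055751/12329613900; P3 = a_3 + q1*a_2 = 8893035/13699571; P4 = a_4 + q1*a_3 = -80765983249/123296139000.

The Pade approximant has numerator coefficients [-189/290, 7488245/13699571, -6900055751/12329613900, 8893035/13699571, -80765983249/123296139000]; denominator coefficients [1, 33393767/4251591].


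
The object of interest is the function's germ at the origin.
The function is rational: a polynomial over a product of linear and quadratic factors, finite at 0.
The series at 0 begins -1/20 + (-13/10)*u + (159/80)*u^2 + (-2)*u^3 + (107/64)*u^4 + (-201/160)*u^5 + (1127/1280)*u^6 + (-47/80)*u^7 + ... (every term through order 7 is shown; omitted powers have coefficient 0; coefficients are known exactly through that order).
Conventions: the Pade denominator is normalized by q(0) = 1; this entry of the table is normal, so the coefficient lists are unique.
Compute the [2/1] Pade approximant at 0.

Taylor coefficients needed (read off): a_0 = -1/20, a_1 = -13/10, a_2 = 159/80, a_3 = -2.
Write the denominator as Q(u) = 1 + q1*u. Requiring Q*f - P = O(u^4) with deg P <= 2 kills the coefficients of u^3..u^3 in Q*f:
  u^3: a_3 + q1*a_2 = 0, i.e. -2 + (159/80)*q1 = 0.
Solving this linear system: q1 = 160/159.
The numerator is Q*f truncated at degree 2: P0 = a_0 = -1/20; P1 = a_1 + q1*a_0 = -2147/1590; P2 = a_2 + q1*a_1 = 8641/12720.

The Pade approximant has numerator coefficients [-1/20, -2147/1590, 8641/12720]; denominator coefficients [1, 160/159].


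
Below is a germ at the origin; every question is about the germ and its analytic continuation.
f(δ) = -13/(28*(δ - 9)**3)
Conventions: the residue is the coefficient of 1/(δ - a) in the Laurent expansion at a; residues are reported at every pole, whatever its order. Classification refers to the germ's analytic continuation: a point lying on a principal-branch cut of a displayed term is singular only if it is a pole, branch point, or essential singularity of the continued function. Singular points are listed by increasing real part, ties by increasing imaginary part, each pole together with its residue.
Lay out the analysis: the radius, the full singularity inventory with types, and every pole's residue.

Denominator factor (δ - 9)^3: pole of order 3 at 9, modulus 9.
The radius of convergence is the smallest modulus among the singular points: 9.
At the order-3 pole 9 set g(δ) = (δ - (9))^3*f(δ) = -13/28.
Order-3 pole: residue = g''(a)/2; g''(9) = 0, so the residue is 0.

Radius of convergence at 0: 9.
At 9: a pole of order 3; residue 0.


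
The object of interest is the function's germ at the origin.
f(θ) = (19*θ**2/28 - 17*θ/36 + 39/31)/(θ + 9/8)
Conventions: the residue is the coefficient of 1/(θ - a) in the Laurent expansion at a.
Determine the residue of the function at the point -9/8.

At the order-1 pole -9/8 set g(θ) = (θ - (-9/8))*f(θ) = 19*θ**2/28 - 17*θ/36 + 39/31.
Simple pole: residue = g(a) at a = -9/8, which is 147109/55552.

The residue is 147109/55552.


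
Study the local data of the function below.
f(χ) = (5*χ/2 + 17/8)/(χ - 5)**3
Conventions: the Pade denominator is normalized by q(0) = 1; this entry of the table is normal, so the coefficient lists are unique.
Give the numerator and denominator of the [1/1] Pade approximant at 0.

Taylor coefficients needed (expand at 0): a_0 = -17/1000, a_1 = -151/5000, a_2 = -201/12500.
Write the denominator as Q(χ) = 1 + q1*χ. Requiring Q*f - P = O(χ^3) with deg P <= 1 kills the coefficients of χ^2..χ^2 in Q*f:
  χ^2: a_2 + q1*a_1 = 0, i.e. -201/12500 + (-151/5000)*q1 = 0.
Solving this linear system: q1 = -402/755.
The numerator is Q*f truncated at degree 1: P0 = a_0 = -17/1000; P1 = a_1 + q1*a_0 = -15967/755000.

The Pade approximant has numerator coefficients [-17/1000, -15967/755000]; denominator coefficients [1, -402/755].


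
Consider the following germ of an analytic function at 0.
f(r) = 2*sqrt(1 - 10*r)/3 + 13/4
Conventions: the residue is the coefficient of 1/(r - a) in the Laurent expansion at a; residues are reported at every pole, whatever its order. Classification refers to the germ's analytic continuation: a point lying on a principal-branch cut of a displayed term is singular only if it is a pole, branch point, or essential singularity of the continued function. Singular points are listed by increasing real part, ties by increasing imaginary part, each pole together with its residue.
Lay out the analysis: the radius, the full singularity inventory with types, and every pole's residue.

Radius of convergence at 0: 1/10.
At 1/10: an algebraic (square-root) branch point.

Branch term (2/3)*sqrt(1 - r/(1/10)): its argument vanishes at r = 1/10, a square-root branch point, modulus 1/10.
The radius of convergence is the smallest modulus among the singular points: 1/10.


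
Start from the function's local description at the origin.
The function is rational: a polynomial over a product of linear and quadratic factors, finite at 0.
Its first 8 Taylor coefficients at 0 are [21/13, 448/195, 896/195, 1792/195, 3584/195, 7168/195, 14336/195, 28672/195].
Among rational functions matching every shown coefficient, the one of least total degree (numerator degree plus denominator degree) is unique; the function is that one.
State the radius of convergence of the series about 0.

No rational of total degree below 2 reproduces all 8 coefficients; solving the [1/1] Pade equations on them gives f(k) = (7*k/15 - 21/26)/(k - 1/2), whose expansion matches every shown term.
Denominator factor (k - 1/2): pole of order 1 at 1/2, modulus 1/2.
The radius of convergence is the smallest modulus among the singular points: 1/2.

The radius of convergence is 1/2.


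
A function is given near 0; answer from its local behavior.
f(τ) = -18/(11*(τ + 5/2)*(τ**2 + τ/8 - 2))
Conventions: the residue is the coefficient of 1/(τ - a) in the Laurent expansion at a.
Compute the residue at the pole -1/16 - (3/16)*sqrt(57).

The factor τ**2 + τ/8 - 2 splits as (τ - a)(τ - a') with a = -1/16 - (3/16)*sqrt(57), a' = -1/16 + (3/16)*sqrt(57). At the order-1 pole a set g(τ) = (τ - a)*f(τ) = [-18/(11*(τ + 5/2))] / (τ - a').
Simple pole: residue = g(a) at a = -1/16 - (3/16)*sqrt(57), which is 16/77 + (208/4389)*sqrt(57).

The residue is 16/77 + (208/4389)*sqrt(57).


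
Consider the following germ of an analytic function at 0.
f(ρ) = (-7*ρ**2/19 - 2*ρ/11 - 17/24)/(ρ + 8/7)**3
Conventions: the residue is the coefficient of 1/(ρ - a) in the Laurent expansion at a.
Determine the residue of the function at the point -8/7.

The residue is -7/19.

At the order-3 pole -8/7 set g(ρ) = (ρ - (-8/7))^3*f(ρ) = -7*ρ**2/19 - 2*ρ/11 - 17/24.
Order-3 pole: residue = g''(a)/2; g''(-8/7) = -14/19, so the residue is -7/19.


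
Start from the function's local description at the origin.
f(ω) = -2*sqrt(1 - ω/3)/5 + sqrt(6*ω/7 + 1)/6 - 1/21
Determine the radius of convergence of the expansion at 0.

The radius of convergence is 7/6.

Branch term (-2/5)*sqrt(1 - ω/(3)): its argument vanishes at ω = 3, a square-root branch point, modulus 3.
Branch term (1/6)*sqrt(1 - ω/(-7/6)): its argument vanishes at ω = -7/6, a square-root branch point, modulus 7/6.
The radius of convergence is the smallest modulus among the singular points: 7/6.


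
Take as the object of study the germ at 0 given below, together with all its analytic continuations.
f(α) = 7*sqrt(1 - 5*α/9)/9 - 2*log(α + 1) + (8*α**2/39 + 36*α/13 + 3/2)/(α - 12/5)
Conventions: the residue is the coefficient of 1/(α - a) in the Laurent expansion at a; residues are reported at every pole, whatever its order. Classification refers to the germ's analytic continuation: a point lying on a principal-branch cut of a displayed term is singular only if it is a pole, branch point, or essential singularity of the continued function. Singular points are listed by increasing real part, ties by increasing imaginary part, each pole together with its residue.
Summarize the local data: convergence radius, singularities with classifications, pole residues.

Denominator factor (α - 12/5): pole of order 1 at 12/5, modulus 12/5.
Branch term (-2)*log(1 - α/(-1)): its argument vanishes at α = -1, a logarithmic branch point, modulus 1.
Branch term (7/9)*sqrt(1 - α/(9/5)): its argument vanishes at α = 9/5, a square-root branch point, modulus 9/5.
The radius of convergence is the smallest modulus among the singular points: 1.
The branch terms are analytic at 12/5 and contribute nothing to the residue; only the rational part matters.
At the order-1 pole 12/5 set g(α) = (α - (12/5))*(rational part) = 8*α**2/39 + 36*α/13 + 3/2.
Simple pole: residue = g(a) at a = 12/5, which is 6063/650.
List the singular points by increasing real part (a conjugate pair: the negative imaginary part first).

Radius of convergence at 0: 1.
At -1: a logarithmic branch point.
At 9/5: an algebraic (square-root) branch point.
At 12/5: a pole of order 1; residue 6063/650.


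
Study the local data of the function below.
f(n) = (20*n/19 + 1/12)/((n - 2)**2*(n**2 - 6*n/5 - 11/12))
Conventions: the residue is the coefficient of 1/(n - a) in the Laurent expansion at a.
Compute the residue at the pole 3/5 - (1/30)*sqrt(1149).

The residue is 184980/31939 - (2078245/12232637)*sqrt(1149).

The factor n**2 - 6*n/5 - 11/12 splits as (n - a)(n - a') with a = 3/5 - (1/30)*sqrt(1149), a' = 3/5 + (1/30)*sqrt(1149). At the order-1 pole a set g(n) = (n - a)*f(n) = [(20*n/19 + 1/12)/(n - 2)**2] / (n - a').
Simple pole: residue = g(a) at a = 3/5 - (1/30)*sqrt(1149), which is 184980/31939 - (2078245/12232637)*sqrt(1149).


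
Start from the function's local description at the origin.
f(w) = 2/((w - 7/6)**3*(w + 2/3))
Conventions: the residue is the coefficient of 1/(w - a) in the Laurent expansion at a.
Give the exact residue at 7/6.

At the order-3 pole 7/6 set g(w) = (w - (7/6))^3*f(w) = 2/(w + 2/3).
Order-3 pole: residue = g''(a)/2; g''(7/6) = 864/1331, so the residue is 432/1331.

The residue is 432/1331.


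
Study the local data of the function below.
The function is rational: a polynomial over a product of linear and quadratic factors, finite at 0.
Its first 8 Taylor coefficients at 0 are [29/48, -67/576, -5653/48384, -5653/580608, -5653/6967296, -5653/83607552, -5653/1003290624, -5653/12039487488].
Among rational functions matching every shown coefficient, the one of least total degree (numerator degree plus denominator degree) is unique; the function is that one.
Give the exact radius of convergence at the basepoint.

No rational of total degree below 3 reproduces all 8 coefficients; solving the [2/1] Pade equations on them gives f(α) = (9*α**2/7 + 2*α - 29/4)/(α - 12), whose expansion matches every shown term.
Denominator factor (α - 12): pole of order 1 at 12, modulus 12.
The radius of convergence is the smallest modulus among the singular points: 12.

The radius of convergence is 12.


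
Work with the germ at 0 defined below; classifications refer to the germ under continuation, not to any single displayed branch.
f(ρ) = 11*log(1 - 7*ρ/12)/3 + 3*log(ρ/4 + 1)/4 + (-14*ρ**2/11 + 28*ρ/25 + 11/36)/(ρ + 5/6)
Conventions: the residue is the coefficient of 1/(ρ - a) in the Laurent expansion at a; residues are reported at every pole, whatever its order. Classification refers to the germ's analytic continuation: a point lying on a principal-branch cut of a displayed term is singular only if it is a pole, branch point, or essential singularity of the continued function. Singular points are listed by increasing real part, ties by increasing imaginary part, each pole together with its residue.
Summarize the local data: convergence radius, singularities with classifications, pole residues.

Radius of convergence at 0: 5/6.
At -4: a logarithmic branch point.
At -5/6: a pole of order 1; residue -2993/1980.
At 12/7: a logarithmic branch point.

Denominator factor (ρ + 5/6): pole of order 1 at -5/6, modulus 5/6.
Branch term (3/4)*log(1 - ρ/(-4)): its argument vanishes at ρ = -4, a logarithmic branch point, modulus 4.
Branch term (11/3)*log(1 - ρ/(12/7)): its argument vanishes at ρ = 12/7, a logarithmic branch point, modulus 12/7.
The radius of convergence is the smallest modulus among the singular points: 5/6.
The branch terms are analytic at -5/6 and contribute nothing to the residue; only the rational part matters.
At the order-1 pole -5/6 set g(ρ) = (ρ - (-5/6))*(rational part) = -14*ρ**2/11 + 28*ρ/25 + 11/36.
Simple pole: residue = g(a) at a = -5/6, which is -2993/1980.
List the singular points by increasing real part (a conjugate pair: the negative imaginary part first).


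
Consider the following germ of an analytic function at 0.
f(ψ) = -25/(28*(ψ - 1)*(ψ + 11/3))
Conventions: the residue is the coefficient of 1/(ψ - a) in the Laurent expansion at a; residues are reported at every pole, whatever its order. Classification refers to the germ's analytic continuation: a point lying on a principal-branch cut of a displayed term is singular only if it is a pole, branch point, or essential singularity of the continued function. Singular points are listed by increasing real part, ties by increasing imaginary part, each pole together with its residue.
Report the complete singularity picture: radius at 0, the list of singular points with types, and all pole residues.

Denominator factor (ψ + 11/3): pole of order 1 at -11/3, modulus 11/3.
Denominator factor (ψ - 1): pole of order 1 at 1, modulus 1.
The radius of convergence is the smallest modulus among the singular points: 1.
At the order-1 pole -11/3 set g(ψ) = (ψ - (-11/3))*f(ψ) = -25/(28*(ψ - 1)).
Simple pole: residue = g(a) at a = -11/3, which is 75/392.
At the order-1 pole 1 set g(ψ) = (ψ - (1))*f(ψ) = -25/(28*(ψ + 11/3)).
Simple pole: residue = g(a) at a = 1, which is -75/392.
List the singular points by increasing real part (a conjugate pair: the negative imaginary part first).

Radius of convergence at 0: 1.
At -11/3: a pole of order 1; residue 75/392.
At 1: a pole of order 1; residue -75/392.


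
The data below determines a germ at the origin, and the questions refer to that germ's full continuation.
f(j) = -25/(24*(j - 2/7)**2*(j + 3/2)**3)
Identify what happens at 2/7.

The denominator factor j - 2/7 vanishes at 2/7 and appears to the power 2; the numerator there equals -25/24, nonzero, and no other factor vanishes.
Hence a pole whose order is the multiplicity, 2.

The point is a pole of order 2.


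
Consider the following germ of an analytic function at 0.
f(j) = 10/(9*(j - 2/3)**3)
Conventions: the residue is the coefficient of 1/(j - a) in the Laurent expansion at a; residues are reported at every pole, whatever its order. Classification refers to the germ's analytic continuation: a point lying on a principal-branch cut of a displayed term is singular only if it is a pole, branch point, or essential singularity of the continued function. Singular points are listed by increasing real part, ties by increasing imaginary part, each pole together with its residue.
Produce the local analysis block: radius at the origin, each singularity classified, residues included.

Radius of convergence at 0: 2/3.
At 2/3: a pole of order 3; residue 0.

Denominator factor (j - 2/3)^3: pole of order 3 at 2/3, modulus 2/3.
The radius of convergence is the smallest modulus among the singular points: 2/3.
At the order-3 pole 2/3 set g(j) = (j - (2/3))^3*f(j) = 10/9.
Order-3 pole: residue = g''(a)/2; g''(2/3) = 0, so the residue is 0.


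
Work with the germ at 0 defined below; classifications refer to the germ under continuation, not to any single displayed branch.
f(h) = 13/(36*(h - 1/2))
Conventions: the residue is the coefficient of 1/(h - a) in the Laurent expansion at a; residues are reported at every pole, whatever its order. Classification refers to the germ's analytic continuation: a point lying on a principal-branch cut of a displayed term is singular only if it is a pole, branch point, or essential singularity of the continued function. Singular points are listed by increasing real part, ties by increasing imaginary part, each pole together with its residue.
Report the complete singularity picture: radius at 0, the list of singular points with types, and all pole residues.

Radius of convergence at 0: 1/2.
At 1/2: a pole of order 1; residue 13/36.

Denominator factor (h - 1/2): pole of order 1 at 1/2, modulus 1/2.
The radius of convergence is the smallest modulus among the singular points: 1/2.
At the order-1 pole 1/2 set g(h) = (h - (1/2))*f(h) = 13/36.
Simple pole: residue = g(a) at a = 1/2, which is 13/36.


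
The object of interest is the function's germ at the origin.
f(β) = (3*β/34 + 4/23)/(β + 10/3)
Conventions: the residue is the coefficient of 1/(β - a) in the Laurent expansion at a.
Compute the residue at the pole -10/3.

At the order-1 pole -10/3 set g(β) = (β - (-10/3))*f(β) = 3*β/34 + 4/23.
Simple pole: residue = g(a) at a = -10/3, which is -47/391.

The residue is -47/391.


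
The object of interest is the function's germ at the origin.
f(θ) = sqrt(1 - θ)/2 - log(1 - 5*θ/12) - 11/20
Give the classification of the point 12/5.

The point is a logarithmic branch point.

The term (-1)*log(1 - θ/(12/5)) has argument 1 - 12/5/(12/5) = 0 at 12/5: a logarithmic (infinitely-sheeted) branch point; the remaining terms are analytic or single-valued there.


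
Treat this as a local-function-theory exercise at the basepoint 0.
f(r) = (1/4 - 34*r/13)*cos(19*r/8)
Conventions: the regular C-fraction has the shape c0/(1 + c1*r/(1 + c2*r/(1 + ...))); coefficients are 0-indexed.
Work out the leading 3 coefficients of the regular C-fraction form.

Taylor coefficients (expand at 0): a_0 = 1/4, a_1 = -34/13, a_2 = -361/512.
c0 = a_0 = 1/4. Peel one level at a time: if S = 1 + c*r/S' with S'(0) = 1, then c is the r-coefficient of S and S' = c*r/(S - 1).
S_1 = c0/f = 1 + (136/13)*r + (2428497/21632)*r^2 + ...; c1 = 136/13.
S_2 = c1*r/(S_1 - 1) = 1 + (-2428497/226304)*r + ...; c2 = -2428497/226304.

The regular C-fraction coefficients are [1/4, 136/13, -2428497/226304].


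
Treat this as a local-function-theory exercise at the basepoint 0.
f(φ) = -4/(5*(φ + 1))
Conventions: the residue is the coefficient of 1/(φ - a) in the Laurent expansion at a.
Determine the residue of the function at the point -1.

At the order-1 pole -1 set g(φ) = (φ - (-1))*f(φ) = -4/5.
Simple pole: residue = g(a) at a = -1, which is -4/5.

The residue is -4/5.


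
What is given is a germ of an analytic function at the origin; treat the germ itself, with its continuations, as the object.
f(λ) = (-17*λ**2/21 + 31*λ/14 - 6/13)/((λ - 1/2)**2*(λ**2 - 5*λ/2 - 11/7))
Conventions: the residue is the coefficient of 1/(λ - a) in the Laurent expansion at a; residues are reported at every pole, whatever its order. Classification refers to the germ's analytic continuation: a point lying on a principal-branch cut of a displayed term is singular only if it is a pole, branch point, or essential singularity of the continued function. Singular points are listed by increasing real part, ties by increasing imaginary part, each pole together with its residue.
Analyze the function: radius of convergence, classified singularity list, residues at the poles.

Denominator factor (λ - 1/2)^2: pole of order 2 at 1/2, modulus 1/2.
Denominator factor (λ**2 - 5*λ/2 - 11/7): discriminant 351/28, real irrational roots 5/4 + (3/28)*sqrt(273) and 5/4 - (3/28)*sqrt(273); poles of order 1, moduli 5/4 + (3/28)*sqrt(273) and -5/4 + (3/28)*sqrt(273).
The radius of convergence is the smallest modulus among the singular points: 1/2.
The factor λ**2 - 5*λ/2 - 11/7 splits as (λ - a)(λ - a') with a = 5/4 - (3/28)*sqrt(273), a' = 5/4 + (3/28)*sqrt(273). At the order-1 pole a set g(λ) = (λ - a)*f(λ) = [(-17*λ**2/21 + 31*λ/14 - 6/13)/(λ - 1/2)**2] / (λ - a').
Simple pole: residue = g(a) at a = 5/4 - (3/28)*sqrt(273), which is 3755/16848 + (76381/4599504)*sqrt(273).
At the order-2 pole 1/2 set g(λ) = (λ - (1/2))^2*f(λ) = (-17*λ**2/21 + 31*λ/14 - 6/13)/(λ**2 - 5*λ/2 - 11/7).
Order-2 pole: residue = g'(a); g'(1/2) = -3755/8424, so the residue is -3755/8424.
The factor λ**2 - 5*λ/2 - 11/7 splits as (λ - a)(λ - a') with a = 5/4 + (3/28)*sqrt(273), a' = 5/4 - (3/28)*sqrt(273). At the order-1 pole a set g(λ) = (λ - a)*f(λ) = [(-17*λ**2/21 + 31*λ/14 - 6/13)/(λ - 1/2)**2] / (λ - a').
Simple pole: residue = g(a) at a = 5/4 + (3/28)*sqrt(273), which is 3755/16848 - (76381/4599504)*sqrt(273).
List the singular points by increasing real part (a conjugate pair: the negative imaginary part first).

Radius of convergence at 0: 1/2.
At 5/4 - (3/28)*sqrt(273): a pole of order 1; residue 3755/16848 + (76381/4599504)*sqrt(273).
At 1/2: a pole of order 2; residue -3755/8424.
At 5/4 + (3/28)*sqrt(273): a pole of order 1; residue 3755/16848 - (76381/4599504)*sqrt(273).


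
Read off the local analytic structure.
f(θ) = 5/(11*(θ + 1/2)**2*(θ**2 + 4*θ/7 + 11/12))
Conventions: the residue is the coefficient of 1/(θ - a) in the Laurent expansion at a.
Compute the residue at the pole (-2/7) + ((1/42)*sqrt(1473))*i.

The residue is (-1890/15059) + ((48720/7393969)*sqrt(1473))*i.

The factor θ**2 + 4*θ/7 + 11/12 splits as (θ - a)(θ - a') with a = (-2/7) + ((1/42)*sqrt(1473))*i, a' = (-2/7) - ((1/42)*sqrt(1473))*i. At the order-1 pole a set g(θ) = (θ - a)*f(θ) = [5/(11*(θ + 1/2)**2)] / (θ - a').
Simple pole: residue = g(a) at a = (-2/7) + ((1/42)*sqrt(1473))*i, which is (-1890/15059) + ((48720/7393969)*sqrt(1473))*i.


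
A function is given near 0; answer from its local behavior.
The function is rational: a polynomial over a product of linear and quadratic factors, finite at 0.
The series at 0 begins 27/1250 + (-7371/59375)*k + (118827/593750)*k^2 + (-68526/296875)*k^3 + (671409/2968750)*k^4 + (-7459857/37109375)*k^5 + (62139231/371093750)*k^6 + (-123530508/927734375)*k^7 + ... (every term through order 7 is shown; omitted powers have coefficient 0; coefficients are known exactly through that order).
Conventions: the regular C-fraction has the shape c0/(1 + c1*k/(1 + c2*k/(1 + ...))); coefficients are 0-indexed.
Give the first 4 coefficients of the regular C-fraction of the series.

Taylor coefficients (read off): a_0 = 27/1250, a_1 = -7371/59375, a_2 = 118827/593750, a_3 = -68526/296875.
c0 = a_0 = 27/1250. Peel one level at a time: if S = 1 + c*k/S' with S'(0) = 1, then c is the k-coefficient of S and S' = c*k/(S - 1).
S_1 = c0/f = 1 + (546/95)*k + (214497/9025)*k^2 + ...; c1 = 546/95.
S_2 = c1*k/(S_1 - 1) = 1 + (-71499/17290)*k + (612369/828100)*k^2 + ...; c2 = -71499/17290.
S_3 = c2*k/(S_2 - 1) = 1 + (3878337/21688030)*k + ...; c3 = 3878337/21688030.

The regular C-fraction coefficients are [27/1250, 546/95, -71499/17290, 3878337/21688030].


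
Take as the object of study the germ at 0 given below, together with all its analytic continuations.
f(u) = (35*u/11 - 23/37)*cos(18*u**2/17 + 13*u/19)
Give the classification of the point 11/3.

The point is a regular point.

There is no denominator, hence no pole anywhere.
The factor cos(18*u**2/17 + 13*u/19) is entire.
So the germ continues analytically to 11/3.


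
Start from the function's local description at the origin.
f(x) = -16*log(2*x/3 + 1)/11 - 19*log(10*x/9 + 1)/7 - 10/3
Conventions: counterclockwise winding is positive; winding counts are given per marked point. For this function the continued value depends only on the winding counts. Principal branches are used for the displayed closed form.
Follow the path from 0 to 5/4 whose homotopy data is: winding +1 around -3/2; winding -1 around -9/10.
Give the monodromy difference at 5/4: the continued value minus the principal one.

The rational part is single-valued and drops out of the difference; each branch term changes only by its own monodromy.
(-16/11)*log(1 - x/(-3/2)): each positive loop around -3/2 adds 2*pi*i to the log, so winding +1 contributes (-16/11)*(1)*2*pi*i = -(32/11)*pi*i.
(-19/7)*log(1 - x/(-9/10)): each positive loop around -9/10 adds 2*pi*i to the log, so winding -1 contributes (-19/7)*(-1)*2*pi*i = (38/7)*pi*i.
Summing the contributions at x = 5/4 gives (194/77)*pi*i.

Continued minus principal equals (194/77)*pi*i.


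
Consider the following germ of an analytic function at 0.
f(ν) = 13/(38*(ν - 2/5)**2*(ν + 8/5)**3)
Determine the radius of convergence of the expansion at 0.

The radius of convergence is 2/5.

Denominator factor (ν - 2/5)^2: pole of order 2 at 2/5, modulus 2/5.
Denominator factor (ν + 8/5)^3: pole of order 3 at -8/5, modulus 8/5.
The radius of convergence is the smallest modulus among the singular points: 2/5.


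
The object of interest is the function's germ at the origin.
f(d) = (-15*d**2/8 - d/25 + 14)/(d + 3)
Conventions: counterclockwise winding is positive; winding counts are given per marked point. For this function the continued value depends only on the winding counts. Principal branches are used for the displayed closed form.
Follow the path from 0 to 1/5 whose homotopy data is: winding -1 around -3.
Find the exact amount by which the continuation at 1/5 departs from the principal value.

Continued minus principal equals 0.

The function is rational, hence single-valued: continuing it around any pole returns the same value, so the difference is 0.


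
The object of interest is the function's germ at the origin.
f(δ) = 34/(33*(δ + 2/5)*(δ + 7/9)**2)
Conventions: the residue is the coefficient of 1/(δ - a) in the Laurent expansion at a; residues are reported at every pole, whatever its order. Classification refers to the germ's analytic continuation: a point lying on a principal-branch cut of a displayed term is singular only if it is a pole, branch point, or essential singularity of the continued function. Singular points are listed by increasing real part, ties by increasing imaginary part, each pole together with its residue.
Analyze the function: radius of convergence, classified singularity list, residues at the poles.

Radius of convergence at 0: 2/5.
At -7/9: a pole of order 2; residue -1350/187.
At -2/5: a pole of order 1; residue 1350/187.

Denominator factor (δ + 7/9)^2: pole of order 2 at -7/9, modulus 7/9.
Denominator factor (δ + 2/5): pole of order 1 at -2/5, modulus 2/5.
The radius of convergence is the smallest modulus among the singular points: 2/5.
At the order-2 pole -7/9 set g(δ) = (δ - (-7/9))^2*f(δ) = 34/(33*(δ + 2/5)).
Order-2 pole: residue = g'(a); g'(-7/9) = -1350/187, so the residue is -1350/187.
At the order-1 pole -2/5 set g(δ) = (δ - (-2/5))*f(δ) = 34/(33*(δ + 7/9)**2).
Simple pole: residue = g(a) at a = -2/5, which is 1350/187.
List the singular points by increasing real part (a conjugate pair: the negative imaginary part first).


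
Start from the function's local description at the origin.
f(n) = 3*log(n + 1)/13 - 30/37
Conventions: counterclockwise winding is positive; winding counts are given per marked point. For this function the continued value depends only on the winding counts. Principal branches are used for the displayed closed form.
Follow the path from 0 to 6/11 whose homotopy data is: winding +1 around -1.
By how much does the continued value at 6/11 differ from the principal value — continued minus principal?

The rational part is single-valued and drops out of the difference; each branch term changes only by its own monodromy.
(3/13)*log(1 - n/(-1)): each positive loop around -1 adds 2*pi*i to the log, so winding +1 contributes (3/13)*(1)*2*pi*i = (6/13)*pi*i.
Summing the contributions at n = 6/11 gives (6/13)*pi*i.

Continued minus principal equals (6/13)*pi*i.


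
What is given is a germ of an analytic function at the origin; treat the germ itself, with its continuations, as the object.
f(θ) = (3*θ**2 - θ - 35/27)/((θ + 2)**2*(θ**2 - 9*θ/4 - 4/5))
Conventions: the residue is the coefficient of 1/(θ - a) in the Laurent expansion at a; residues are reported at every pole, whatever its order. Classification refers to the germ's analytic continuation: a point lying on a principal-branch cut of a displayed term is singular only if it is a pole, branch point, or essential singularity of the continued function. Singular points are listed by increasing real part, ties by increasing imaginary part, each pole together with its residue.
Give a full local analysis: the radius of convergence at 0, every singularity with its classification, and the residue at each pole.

Denominator factor (θ + 2)^2: pole of order 2 at -2, modulus 2.
Denominator factor (θ**2 - 9*θ/4 - 4/5): discriminant 661/80, real irrational roots 9/8 + (1/40)*sqrt(3305) and 9/8 - (1/40)*sqrt(3305); poles of order 1, moduli 9/8 + (1/40)*sqrt(3305) and -9/8 + (1/40)*sqrt(3305).
The radius of convergence is the smallest modulus among the singular points: -9/8 + (1/40)*sqrt(3305).
At the order-2 pole -2 set g(θ) = (θ - (-2))^2*f(θ) = (3*θ**2 - θ - 35/27)/(θ**2 - 9*θ/4 - 4/5).
Order-2 pole: residue = g'(a); g'(-2) = -7985/22869, so the residue is -7985/22869.
The factor θ**2 - 9*θ/4 - 4/5 splits as (θ - a)(θ - a') with a = 9/8 - (1/40)*sqrt(3305), a' = 9/8 + (1/40)*sqrt(3305). At the order-1 pole a set g(θ) = (θ - a)*f(θ) = [(3*θ**2 - θ - 35/27)/(θ + 2)**2] / (θ - a').
Simple pole: residue = g(a) at a = 9/8 - (1/40)*sqrt(3305), which is 7985/45738 - (15797/10077606)*sqrt(3305).
The factor θ**2 - 9*θ/4 - 4/5 splits as (θ - a)(θ - a') with a = 9/8 + (1/40)*sqrt(3305), a' = 9/8 - (1/40)*sqrt(3305). At the order-1 pole a set g(θ) = (θ - a)*f(θ) = [(3*θ**2 - θ - 35/27)/(θ + 2)**2] / (θ - a').
Simple pole: residue = g(a) at a = 9/8 + (1/40)*sqrt(3305), which is 7985/45738 + (15797/10077606)*sqrt(3305).
List the singular points by increasing real part (a conjugate pair: the negative imaginary part first).

Radius of convergence at 0: -9/8 + (1/40)*sqrt(3305).
At -2: a pole of order 2; residue -7985/22869.
At 9/8 - (1/40)*sqrt(3305): a pole of order 1; residue 7985/45738 - (15797/10077606)*sqrt(3305).
At 9/8 + (1/40)*sqrt(3305): a pole of order 1; residue 7985/45738 + (15797/10077606)*sqrt(3305).


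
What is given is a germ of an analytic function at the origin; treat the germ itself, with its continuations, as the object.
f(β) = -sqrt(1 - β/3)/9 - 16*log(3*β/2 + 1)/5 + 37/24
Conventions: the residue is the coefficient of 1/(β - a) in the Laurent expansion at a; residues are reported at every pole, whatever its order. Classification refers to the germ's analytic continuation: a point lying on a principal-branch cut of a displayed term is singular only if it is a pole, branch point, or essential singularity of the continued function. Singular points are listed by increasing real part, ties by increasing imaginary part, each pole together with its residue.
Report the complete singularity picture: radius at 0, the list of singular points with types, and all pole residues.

Radius of convergence at 0: 2/3.
At -2/3: a logarithmic branch point.
At 3: an algebraic (square-root) branch point.

Branch term (-1/9)*sqrt(1 - β/(3)): its argument vanishes at β = 3, a square-root branch point, modulus 3.
Branch term (-16/5)*log(1 - β/(-2/3)): its argument vanishes at β = -2/3, a logarithmic branch point, modulus 2/3.
The radius of convergence is the smallest modulus among the singular points: 2/3.
List the singular points by increasing real part (a conjugate pair: the negative imaginary part first).


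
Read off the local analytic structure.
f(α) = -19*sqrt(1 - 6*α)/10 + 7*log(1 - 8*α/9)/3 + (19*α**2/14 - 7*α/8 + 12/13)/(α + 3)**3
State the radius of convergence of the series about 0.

Denominator factor (α + 3)^3: pole of order 3 at -3, modulus 3.
Branch term (7/3)*log(1 - α/(9/8)): its argument vanishes at α = 9/8, a logarithmic branch point, modulus 9/8.
Branch term (-19/10)*sqrt(1 - α/(1/6)): its argument vanishes at α = 1/6, a square-root branch point, modulus 1/6.
The radius of convergence is the smallest modulus among the singular points: 1/6.

The radius of convergence is 1/6.


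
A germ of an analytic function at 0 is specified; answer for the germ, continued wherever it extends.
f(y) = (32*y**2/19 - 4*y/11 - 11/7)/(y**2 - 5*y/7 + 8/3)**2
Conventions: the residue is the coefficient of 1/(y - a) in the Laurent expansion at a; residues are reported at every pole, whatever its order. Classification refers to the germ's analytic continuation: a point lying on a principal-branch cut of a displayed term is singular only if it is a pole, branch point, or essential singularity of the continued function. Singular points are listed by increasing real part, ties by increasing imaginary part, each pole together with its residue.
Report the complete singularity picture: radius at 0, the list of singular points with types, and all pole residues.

Denominator factor (y**2 - 5*y/7 + 8/3)^2: discriminant -1493/147, complex-conjugate roots (5/14) + ((1/42)*sqrt(4479))*i and (5/14) - ((1/42)*sqrt(4479))*i; poles of order 2, moduli (2/3)*sqrt(6) and (2/3)*sqrt(6).
The radius of convergence is the smallest modulus among the singular points: (2/3)*sqrt(6).
The factor y**2 - 5*y/7 + 8/3 splits as (y - a)(y - a') with a = (5/14) - ((1/42)*sqrt(4479))*i, a' = (5/14) + ((1/42)*sqrt(4479))*i. At the order-2 pole a set g(y) = (y - a)^2*f(y) = [32*y**2/19 - 4*y/11 - 11/7] / (y - a')^2.
Order-2 pole: residue = g'(a); g'((5/14) - ((1/42)*sqrt(4479))*i) = ((1200010/465871241)*sqrt(4479))*i, so the residue is ((1200010/465871241)*sqrt(4479))*i.
The factor y**2 - 5*y/7 + 8/3 splits as (y - a)(y - a') with a = (5/14) + ((1/42)*sqrt(4479))*i, a' = (5/14) - ((1/42)*sqrt(4479))*i. At the order-2 pole a set g(y) = (y - a)^2*f(y) = [32*y**2/19 - 4*y/11 - 11/7] / (y - a')^2.
Order-2 pole: residue = g'(a); g'((5/14) + ((1/42)*sqrt(4479))*i) = -((1200010/465871241)*sqrt(4479))*i, so the residue is -((1200010/465871241)*sqrt(4479))*i.
List the singular points by increasing real part (a conjugate pair: the negative imaginary part first).

Radius of convergence at 0: (2/3)*sqrt(6).
At (5/14) - ((1/42)*sqrt(4479))*i: a pole of order 2; residue ((1200010/465871241)*sqrt(4479))*i.
At (5/14) + ((1/42)*sqrt(4479))*i: a pole of order 2; residue -((1200010/465871241)*sqrt(4479))*i.


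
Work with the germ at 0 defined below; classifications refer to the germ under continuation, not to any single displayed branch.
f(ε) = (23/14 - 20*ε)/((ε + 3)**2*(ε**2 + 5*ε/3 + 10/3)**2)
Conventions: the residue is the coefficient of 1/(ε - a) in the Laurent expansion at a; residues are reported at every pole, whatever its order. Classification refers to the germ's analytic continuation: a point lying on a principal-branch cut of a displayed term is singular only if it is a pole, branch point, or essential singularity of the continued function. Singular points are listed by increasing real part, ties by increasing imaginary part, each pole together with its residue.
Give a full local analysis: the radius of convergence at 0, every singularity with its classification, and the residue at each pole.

Radius of convergence at 0: (1/3)*sqrt(30).
At -3: a pole of order 2; residue 73251/74536.
At (-5/6) - ((1/6)*sqrt(95))*i: a pole of order 2; residue (-73251/149072) + ((13165389/1345374800)*sqrt(95))*i.
At (-5/6) + ((1/6)*sqrt(95))*i: a pole of order 2; residue (-73251/149072) - ((13165389/1345374800)*sqrt(95))*i.


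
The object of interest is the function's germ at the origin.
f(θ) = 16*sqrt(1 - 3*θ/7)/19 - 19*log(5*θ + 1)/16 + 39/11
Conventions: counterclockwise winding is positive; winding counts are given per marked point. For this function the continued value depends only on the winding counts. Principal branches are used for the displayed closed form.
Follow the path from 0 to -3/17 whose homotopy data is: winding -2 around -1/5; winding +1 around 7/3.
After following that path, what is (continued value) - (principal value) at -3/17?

Continued minus principal equals (-(256/2261)*sqrt(238)) + ((19/4)*pi)*i.

The rational part is single-valued and drops out of the difference; each branch term changes only by its own monodromy.
(16/19)*sqrt(1 - θ/(7/3)): winding +1 is odd, the square root flips sign, contributing -2*(16/19)*sqrt(1 - (-3/17)/(7/3)) = -2*(16/19)*sqrt(128/119) = -(256/2261)*sqrt(238).
(-19/16)*log(1 - θ/(-1/5)): each positive loop around -1/5 adds 2*pi*i to the log, so winding -2 contributes (-19/16)*(-2)*2*pi*i = (19/4)*pi*i.
Summing the contributions at θ = -3/17 gives (-(256/2261)*sqrt(238)) + ((19/4)*pi)*i.


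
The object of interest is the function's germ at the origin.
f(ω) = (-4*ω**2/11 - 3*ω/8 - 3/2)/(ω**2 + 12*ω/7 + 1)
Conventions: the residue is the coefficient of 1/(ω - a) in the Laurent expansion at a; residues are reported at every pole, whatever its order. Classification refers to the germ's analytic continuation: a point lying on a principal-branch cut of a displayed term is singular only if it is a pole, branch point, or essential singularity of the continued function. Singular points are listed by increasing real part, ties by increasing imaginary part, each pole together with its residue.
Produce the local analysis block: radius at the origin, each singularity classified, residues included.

Denominator factor (ω**2 + 12*ω/7 + 1): discriminant -52/49, complex-conjugate roots (-6/7) + ((1/7)*sqrt(13))*i and (-6/7) - ((1/7)*sqrt(13))*i; poles of order 1, moduli 1 and 1.
The radius of convergence is the smallest modulus among the singular points: 1.
The factor ω**2 + 12*ω/7 + 1 splits as (ω - a)(ω - a') with a = (-6/7) - ((1/7)*sqrt(13))*i, a' = (-6/7) + ((1/7)*sqrt(13))*i. At the order-1 pole a set g(ω) = (ω - a)*f(ω) = [-4*ω**2/11 - 3*ω/8 - 3/2] / (ω - a').
Simple pole: residue = g(a) at a = (-6/7) - ((1/7)*sqrt(13))*i, which is (153/1232) - ((2909/8008)*sqrt(13))*i.
The factor ω**2 + 12*ω/7 + 1 splits as (ω - a)(ω - a') with a = (-6/7) + ((1/7)*sqrt(13))*i, a' = (-6/7) - ((1/7)*sqrt(13))*i. At the order-1 pole a set g(ω) = (ω - a)*f(ω) = [-4*ω**2/11 - 3*ω/8 - 3/2] / (ω - a').
Simple pole: residue = g(a) at a = (-6/7) + ((1/7)*sqrt(13))*i, which is (153/1232) + ((2909/8008)*sqrt(13))*i.
List the singular points by increasing real part (a conjugate pair: the negative imaginary part first).

Radius of convergence at 0: 1.
At (-6/7) - ((1/7)*sqrt(13))*i: a pole of order 1; residue (153/1232) - ((2909/8008)*sqrt(13))*i.
At (-6/7) + ((1/7)*sqrt(13))*i: a pole of order 1; residue (153/1232) + ((2909/8008)*sqrt(13))*i.


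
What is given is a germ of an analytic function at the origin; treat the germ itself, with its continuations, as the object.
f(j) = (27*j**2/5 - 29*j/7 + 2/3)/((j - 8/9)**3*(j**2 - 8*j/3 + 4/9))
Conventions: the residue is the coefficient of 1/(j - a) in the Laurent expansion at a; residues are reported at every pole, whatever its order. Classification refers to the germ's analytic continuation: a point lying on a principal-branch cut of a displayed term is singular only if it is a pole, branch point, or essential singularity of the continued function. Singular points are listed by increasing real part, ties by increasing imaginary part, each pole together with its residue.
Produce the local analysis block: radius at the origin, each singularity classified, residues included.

Radius of convergence at 0: 4/3 - (2/3)*sqrt(3).
At 4/3 - (2/3)*sqrt(3): a pole of order 1; residue 8987841/6813520 - (4718817/6813520)*sqrt(3).
At 8/9: a pole of order 3; residue -8987841/3406760.
At 4/3 + (2/3)*sqrt(3): a pole of order 1; residue 8987841/6813520 + (4718817/6813520)*sqrt(3).

Denominator factor (j - 8/9)^3: pole of order 3 at 8/9, modulus 8/9.
Denominator factor (j**2 - 8*j/3 + 4/9): discriminant 16/3, real irrational roots 4/3 + (2/3)*sqrt(3) and 4/3 - (2/3)*sqrt(3); poles of order 1, moduli 4/3 + (2/3)*sqrt(3) and 4/3 - (2/3)*sqrt(3).
The radius of convergence is the smallest modulus among the singular points: 4/3 - (2/3)*sqrt(3).
The factor j**2 - 8*j/3 + 4/9 splits as (j - a)(j - a') with a = 4/3 - (2/3)*sqrt(3), a' = 4/3 + (2/3)*sqrt(3). At the order-1 pole a set g(j) = (j - a)*f(j) = [(27*j**2/5 - 29*j/7 + 2/3)/(j - 8/9)**3] / (j - a').
Simple pole: residue = g(a) at a = 4/3 - (2/3)*sqrt(3), which is 8987841/6813520 - (4718817/6813520)*sqrt(3).
At the order-3 pole 8/9 set g(j) = (j - (8/9))^3*f(j) = (27*j**2/5 - 29*j/7 + 2/3)/(j**2 - 8*j/3 + 4/9).
Order-3 pole: residue = g''(a)/2; g''(8/9) = -8987841/1703380, so the residue is -8987841/3406760.
The factor j**2 - 8*j/3 + 4/9 splits as (j - a)(j - a') with a = 4/3 + (2/3)*sqrt(3), a' = 4/3 - (2/3)*sqrt(3). At the order-1 pole a set g(j) = (j - a)*f(j) = [(27*j**2/5 - 29*j/7 + 2/3)/(j - 8/9)**3] / (j - a').
Simple pole: residue = g(a) at a = 4/3 + (2/3)*sqrt(3), which is 8987841/6813520 + (4718817/6813520)*sqrt(3).
List the singular points by increasing real part (a conjugate pair: the negative imaginary part first).
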